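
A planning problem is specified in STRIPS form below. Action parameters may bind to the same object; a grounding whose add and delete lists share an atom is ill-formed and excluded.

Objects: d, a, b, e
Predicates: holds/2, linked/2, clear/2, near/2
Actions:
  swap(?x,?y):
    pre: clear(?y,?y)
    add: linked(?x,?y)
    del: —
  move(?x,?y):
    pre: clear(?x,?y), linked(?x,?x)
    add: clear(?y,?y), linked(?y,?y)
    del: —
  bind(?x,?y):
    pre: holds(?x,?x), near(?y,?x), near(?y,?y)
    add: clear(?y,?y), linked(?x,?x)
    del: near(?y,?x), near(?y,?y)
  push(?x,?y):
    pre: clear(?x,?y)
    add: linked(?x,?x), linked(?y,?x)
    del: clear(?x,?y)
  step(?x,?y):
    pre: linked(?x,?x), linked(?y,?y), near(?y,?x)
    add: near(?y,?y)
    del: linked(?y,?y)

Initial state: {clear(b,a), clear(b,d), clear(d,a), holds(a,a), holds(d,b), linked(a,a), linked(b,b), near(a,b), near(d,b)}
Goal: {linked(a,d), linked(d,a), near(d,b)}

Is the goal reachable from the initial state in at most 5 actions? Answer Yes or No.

1. move(b,a)  →  {clear(a,a), clear(b,a), clear(b,d), clear(d,a), holds(a,a), holds(d,b), linked(a,a), linked(b,b), near(a,b), near(d,b)}
2. swap(d,a)  →  {clear(a,a), clear(b,a), clear(b,d), clear(d,a), holds(a,a), holds(d,b), linked(a,a), linked(b,b), linked(d,a), near(a,b), near(d,b)}
3. push(d,a)  →  {clear(a,a), clear(b,a), clear(b,d), holds(a,a), holds(d,b), linked(a,a), linked(a,d), linked(b,b), linked(d,a), linked(d,d), near(a,b), near(d,b)}
optimal plan length = 3; 3 ≤ 5

Yes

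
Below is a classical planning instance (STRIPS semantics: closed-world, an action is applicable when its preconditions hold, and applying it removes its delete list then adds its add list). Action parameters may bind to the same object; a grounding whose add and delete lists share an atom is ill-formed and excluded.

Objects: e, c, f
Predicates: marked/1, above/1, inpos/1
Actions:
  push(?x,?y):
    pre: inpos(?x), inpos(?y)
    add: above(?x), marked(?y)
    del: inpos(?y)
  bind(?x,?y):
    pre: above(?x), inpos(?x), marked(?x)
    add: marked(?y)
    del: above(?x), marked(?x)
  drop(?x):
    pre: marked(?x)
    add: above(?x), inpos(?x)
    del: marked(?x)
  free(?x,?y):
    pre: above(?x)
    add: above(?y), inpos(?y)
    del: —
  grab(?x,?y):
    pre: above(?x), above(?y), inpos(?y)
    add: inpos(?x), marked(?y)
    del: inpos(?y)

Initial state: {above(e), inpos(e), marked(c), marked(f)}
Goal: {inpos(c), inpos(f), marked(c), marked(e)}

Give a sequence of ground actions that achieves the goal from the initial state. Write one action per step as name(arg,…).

1. push(e,e)  →  {above(e), marked(c), marked(e), marked(f)}
2. drop(f)  →  {above(e), above(f), inpos(f), marked(c), marked(e)}
3. free(e,c)  →  {above(c), above(e), above(f), inpos(c), inpos(f), marked(c), marked(e)}

push(e,e); drop(f); free(e,c)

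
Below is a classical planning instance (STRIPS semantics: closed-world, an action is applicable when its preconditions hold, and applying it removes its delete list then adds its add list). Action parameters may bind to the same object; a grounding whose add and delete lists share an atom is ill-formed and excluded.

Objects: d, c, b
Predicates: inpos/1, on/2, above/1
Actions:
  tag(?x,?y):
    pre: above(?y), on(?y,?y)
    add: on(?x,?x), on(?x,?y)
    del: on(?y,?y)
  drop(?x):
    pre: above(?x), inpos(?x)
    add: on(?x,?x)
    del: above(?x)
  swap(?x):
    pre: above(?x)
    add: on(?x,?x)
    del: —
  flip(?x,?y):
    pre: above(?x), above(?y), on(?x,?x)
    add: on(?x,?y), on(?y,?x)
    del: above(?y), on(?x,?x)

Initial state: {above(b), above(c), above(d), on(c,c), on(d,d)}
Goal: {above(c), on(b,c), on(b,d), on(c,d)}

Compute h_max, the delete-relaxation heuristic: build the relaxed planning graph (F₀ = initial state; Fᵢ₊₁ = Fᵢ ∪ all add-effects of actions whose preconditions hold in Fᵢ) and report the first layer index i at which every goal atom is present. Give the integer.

1

F0 = init (5 atoms)
F1 = F0 ∪ {on(b,b), on(b,c), on(b,d), on(c,b), on(c,d), on(d,b), on(d,c)}  (12 atoms)
goal ⊆ F1  ⇒  h_max = 1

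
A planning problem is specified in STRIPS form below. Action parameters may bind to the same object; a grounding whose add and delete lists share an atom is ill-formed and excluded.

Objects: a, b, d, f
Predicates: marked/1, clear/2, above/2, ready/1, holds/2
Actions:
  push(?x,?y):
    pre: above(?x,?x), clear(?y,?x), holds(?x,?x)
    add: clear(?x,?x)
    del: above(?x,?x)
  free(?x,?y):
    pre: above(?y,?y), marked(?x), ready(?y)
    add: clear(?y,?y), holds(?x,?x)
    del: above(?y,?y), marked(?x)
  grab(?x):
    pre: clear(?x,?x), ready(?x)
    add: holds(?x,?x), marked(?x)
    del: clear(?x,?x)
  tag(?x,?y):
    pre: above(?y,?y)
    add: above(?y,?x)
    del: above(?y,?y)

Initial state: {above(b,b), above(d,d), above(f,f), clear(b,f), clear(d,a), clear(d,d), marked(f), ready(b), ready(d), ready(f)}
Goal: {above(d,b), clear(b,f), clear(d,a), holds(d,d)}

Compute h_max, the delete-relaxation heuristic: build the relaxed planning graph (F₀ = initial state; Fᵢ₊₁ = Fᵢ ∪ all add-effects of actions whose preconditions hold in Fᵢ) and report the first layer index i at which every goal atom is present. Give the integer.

1

F0 = init (10 atoms)
F1 = F0 ∪ {above(b,a), above(b,d), above(b,f), above(d,a), above(d,b), above(d,f), above(f,a), above(f,b), above(f,d), clear(b,b), clear(f,f), holds(d,d), holds(f,f), marked(d)}  (24 atoms)
goal ⊆ F1  ⇒  h_max = 1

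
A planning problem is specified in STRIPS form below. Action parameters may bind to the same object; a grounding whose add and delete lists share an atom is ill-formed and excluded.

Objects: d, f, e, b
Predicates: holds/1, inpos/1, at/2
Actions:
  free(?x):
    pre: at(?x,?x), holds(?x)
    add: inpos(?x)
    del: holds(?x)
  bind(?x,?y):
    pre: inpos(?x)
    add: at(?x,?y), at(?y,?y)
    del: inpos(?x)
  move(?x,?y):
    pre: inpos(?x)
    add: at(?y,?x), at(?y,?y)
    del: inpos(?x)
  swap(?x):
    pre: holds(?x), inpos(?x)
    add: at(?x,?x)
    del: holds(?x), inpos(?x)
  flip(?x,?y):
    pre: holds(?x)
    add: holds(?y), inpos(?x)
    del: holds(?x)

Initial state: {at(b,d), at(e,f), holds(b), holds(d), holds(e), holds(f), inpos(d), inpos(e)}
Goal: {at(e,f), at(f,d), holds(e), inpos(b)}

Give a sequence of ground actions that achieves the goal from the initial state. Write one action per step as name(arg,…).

move(d,f); flip(b,d)

1. move(d,f)  →  {at(b,d), at(e,f), at(f,d), at(f,f), holds(b), holds(d), holds(e), holds(f), inpos(e)}
2. flip(b,d)  →  {at(b,d), at(e,f), at(f,d), at(f,f), holds(d), holds(e), holds(f), inpos(b), inpos(e)}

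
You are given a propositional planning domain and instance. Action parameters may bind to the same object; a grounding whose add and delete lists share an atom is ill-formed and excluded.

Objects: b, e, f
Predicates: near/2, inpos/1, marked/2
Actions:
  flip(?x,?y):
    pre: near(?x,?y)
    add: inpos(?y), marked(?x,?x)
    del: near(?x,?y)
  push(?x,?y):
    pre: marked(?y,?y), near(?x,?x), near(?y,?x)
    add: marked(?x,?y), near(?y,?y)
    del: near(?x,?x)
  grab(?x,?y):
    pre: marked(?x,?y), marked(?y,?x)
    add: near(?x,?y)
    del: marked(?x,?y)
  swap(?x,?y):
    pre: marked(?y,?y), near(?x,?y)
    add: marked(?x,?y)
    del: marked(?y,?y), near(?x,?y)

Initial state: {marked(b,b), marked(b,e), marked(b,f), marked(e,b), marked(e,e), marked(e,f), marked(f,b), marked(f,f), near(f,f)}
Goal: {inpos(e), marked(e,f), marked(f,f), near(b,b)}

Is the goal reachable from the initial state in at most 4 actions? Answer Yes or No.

Yes

1. grab(b,b)  →  {marked(b,e), marked(b,f), marked(e,b), marked(e,e), marked(e,f), marked(f,b), marked(f,f), near(b,b), near(f,f)}
2. grab(b,e)  →  {marked(b,f), marked(e,b), marked(e,e), marked(e,f), marked(f,b), marked(f,f), near(b,b), near(b,e), near(f,f)}
3. flip(b,e)  →  {inpos(e), marked(b,b), marked(b,f), marked(e,b), marked(e,e), marked(e,f), marked(f,b), marked(f,f), near(b,b), near(f,f)}
optimal plan length = 3; 3 ≤ 4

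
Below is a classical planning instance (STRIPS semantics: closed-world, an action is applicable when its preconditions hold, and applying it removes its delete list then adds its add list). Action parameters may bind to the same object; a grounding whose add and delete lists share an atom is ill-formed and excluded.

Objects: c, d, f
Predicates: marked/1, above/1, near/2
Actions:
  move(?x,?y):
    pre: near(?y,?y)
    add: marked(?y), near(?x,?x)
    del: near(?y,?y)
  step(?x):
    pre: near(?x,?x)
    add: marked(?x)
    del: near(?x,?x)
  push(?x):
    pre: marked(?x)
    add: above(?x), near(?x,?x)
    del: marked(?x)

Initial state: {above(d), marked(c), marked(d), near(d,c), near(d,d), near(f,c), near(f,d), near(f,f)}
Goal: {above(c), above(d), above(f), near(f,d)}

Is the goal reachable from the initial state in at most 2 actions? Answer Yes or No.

1. move(c,f)  →  {above(d), marked(c), marked(d), marked(f), near(c,c), near(d,c), near(d,d), near(f,c), near(f,d)}
2. push(c)  →  {above(c), above(d), marked(d), marked(f), near(c,c), near(d,c), near(d,d), near(f,c), near(f,d)}
3. push(f)  →  {above(c), above(d), above(f), marked(d), near(c,c), near(d,c), near(d,d), near(f,c), near(f,d), near(f,f)}
optimal plan length = 3; 3 > 2

No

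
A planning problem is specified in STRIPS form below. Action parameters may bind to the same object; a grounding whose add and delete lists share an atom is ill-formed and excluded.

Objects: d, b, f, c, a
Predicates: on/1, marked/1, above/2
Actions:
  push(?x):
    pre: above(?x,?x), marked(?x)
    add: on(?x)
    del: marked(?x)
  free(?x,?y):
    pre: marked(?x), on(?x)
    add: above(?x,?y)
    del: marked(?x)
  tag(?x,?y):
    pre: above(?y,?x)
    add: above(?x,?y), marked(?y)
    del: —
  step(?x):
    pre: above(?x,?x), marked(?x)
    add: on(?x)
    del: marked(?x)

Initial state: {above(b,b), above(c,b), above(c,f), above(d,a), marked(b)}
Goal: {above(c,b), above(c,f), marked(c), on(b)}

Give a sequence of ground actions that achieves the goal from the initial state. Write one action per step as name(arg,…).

push(b); tag(b,c)

1. push(b)  →  {above(b,b), above(c,b), above(c,f), above(d,a), on(b)}
2. tag(b,c)  →  {above(b,b), above(b,c), above(c,b), above(c,f), above(d,a), marked(c), on(b)}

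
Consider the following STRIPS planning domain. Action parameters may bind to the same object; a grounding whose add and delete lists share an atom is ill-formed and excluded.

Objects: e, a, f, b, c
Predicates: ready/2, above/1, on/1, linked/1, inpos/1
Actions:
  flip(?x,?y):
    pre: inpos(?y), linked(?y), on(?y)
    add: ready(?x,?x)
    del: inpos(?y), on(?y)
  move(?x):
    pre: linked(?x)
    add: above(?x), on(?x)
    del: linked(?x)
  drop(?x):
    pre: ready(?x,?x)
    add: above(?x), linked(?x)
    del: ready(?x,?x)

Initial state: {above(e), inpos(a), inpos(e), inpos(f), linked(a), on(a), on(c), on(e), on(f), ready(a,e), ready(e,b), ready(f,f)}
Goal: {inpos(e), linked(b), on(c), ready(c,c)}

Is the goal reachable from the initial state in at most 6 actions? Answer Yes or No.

1. flip(b,a)  →  {above(e), inpos(e), inpos(f), linked(a), on(c), on(e), on(f), ready(a,e), ready(b,b), ready(e,b), ready(f,f)}
2. drop(f)  →  {above(e), above(f), inpos(e), inpos(f), linked(a), linked(f), on(c), on(e), on(f), ready(a,e), ready(b,b), ready(e,b)}
3. flip(c,f)  →  {above(e), above(f), inpos(e), linked(a), linked(f), on(c), on(e), ready(a,e), ready(b,b), ready(c,c), ready(e,b)}
4. drop(b)  →  {above(b), above(e), above(f), inpos(e), linked(a), linked(b), linked(f), on(c), on(e), ready(a,e), ready(c,c), ready(e,b)}
optimal plan length = 4; 4 ≤ 6

Yes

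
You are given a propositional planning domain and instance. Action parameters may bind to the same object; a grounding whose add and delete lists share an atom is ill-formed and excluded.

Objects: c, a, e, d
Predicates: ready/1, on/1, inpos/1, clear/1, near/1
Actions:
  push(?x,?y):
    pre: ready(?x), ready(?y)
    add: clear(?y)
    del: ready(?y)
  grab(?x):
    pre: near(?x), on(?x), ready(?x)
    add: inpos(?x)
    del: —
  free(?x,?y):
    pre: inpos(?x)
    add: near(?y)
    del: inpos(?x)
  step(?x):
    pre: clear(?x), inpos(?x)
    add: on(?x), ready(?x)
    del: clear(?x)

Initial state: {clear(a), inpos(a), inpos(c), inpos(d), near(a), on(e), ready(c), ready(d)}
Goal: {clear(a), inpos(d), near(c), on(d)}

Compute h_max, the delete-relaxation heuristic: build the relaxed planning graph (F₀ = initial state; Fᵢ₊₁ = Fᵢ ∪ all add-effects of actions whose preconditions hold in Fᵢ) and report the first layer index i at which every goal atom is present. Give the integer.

2

F0 = init (8 atoms)
F1 = F0 ∪ {clear(c), clear(d), near(c), near(d), near(e), on(a), ready(a)}  (15 atoms)
F2 = F1 ∪ {on(c), on(d)}  (17 atoms)
goal ⊆ F2  ⇒  h_max = 2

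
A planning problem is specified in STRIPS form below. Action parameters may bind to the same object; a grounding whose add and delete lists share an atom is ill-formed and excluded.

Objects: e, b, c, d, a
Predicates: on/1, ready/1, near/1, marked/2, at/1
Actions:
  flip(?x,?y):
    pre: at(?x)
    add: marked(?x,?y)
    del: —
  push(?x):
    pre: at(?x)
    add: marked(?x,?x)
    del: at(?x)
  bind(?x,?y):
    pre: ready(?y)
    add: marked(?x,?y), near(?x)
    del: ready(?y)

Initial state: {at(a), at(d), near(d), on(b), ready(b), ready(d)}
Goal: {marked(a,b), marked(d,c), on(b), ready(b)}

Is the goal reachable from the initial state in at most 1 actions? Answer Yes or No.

1. flip(d,c)  →  {at(a), at(d), marked(d,c), near(d), on(b), ready(b), ready(d)}
2. flip(a,b)  →  {at(a), at(d), marked(a,b), marked(d,c), near(d), on(b), ready(b), ready(d)}
optimal plan length = 2; 2 > 1

No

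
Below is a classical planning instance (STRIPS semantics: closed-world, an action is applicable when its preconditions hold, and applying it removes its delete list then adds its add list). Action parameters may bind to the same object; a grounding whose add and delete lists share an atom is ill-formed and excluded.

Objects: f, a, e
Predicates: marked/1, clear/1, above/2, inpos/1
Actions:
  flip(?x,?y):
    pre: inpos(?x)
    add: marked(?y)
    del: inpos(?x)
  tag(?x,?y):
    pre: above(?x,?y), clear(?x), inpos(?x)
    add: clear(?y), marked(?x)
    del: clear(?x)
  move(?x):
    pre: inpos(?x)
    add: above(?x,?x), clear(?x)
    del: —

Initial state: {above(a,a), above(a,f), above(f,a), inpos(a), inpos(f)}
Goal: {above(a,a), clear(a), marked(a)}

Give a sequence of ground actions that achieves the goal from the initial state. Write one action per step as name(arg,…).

flip(f,a); move(a)

1. flip(f,a)  →  {above(a,a), above(a,f), above(f,a), inpos(a), marked(a)}
2. move(a)  →  {above(a,a), above(a,f), above(f,a), clear(a), inpos(a), marked(a)}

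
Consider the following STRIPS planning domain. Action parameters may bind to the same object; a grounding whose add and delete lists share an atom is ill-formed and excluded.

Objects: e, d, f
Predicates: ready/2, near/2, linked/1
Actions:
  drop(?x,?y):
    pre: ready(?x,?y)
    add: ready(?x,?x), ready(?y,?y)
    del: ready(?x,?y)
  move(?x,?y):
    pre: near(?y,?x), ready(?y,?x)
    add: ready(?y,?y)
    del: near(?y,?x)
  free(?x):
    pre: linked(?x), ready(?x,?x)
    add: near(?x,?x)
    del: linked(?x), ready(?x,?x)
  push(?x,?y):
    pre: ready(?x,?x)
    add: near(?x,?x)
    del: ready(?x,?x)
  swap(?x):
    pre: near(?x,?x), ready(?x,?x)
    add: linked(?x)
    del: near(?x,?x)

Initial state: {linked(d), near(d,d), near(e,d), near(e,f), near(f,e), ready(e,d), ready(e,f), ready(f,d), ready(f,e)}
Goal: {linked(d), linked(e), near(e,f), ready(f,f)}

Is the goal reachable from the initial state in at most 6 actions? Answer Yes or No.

Yes

1. drop(e,d)  →  {linked(d), near(d,d), near(e,d), near(e,f), near(f,e), ready(d,d), ready(e,e), ready(e,f), ready(f,d), ready(f,e)}
2. push(e,e)  →  {linked(d), near(d,d), near(e,d), near(e,e), near(e,f), near(f,e), ready(d,d), ready(e,f), ready(f,d), ready(f,e)}
3. drop(e,f)  →  {linked(d), near(d,d), near(e,d), near(e,e), near(e,f), near(f,e), ready(d,d), ready(e,e), ready(f,d), ready(f,e), ready(f,f)}
4. swap(e)  →  {linked(d), linked(e), near(d,d), near(e,d), near(e,f), near(f,e), ready(d,d), ready(e,e), ready(f,d), ready(f,e), ready(f,f)}
optimal plan length = 4; 4 ≤ 6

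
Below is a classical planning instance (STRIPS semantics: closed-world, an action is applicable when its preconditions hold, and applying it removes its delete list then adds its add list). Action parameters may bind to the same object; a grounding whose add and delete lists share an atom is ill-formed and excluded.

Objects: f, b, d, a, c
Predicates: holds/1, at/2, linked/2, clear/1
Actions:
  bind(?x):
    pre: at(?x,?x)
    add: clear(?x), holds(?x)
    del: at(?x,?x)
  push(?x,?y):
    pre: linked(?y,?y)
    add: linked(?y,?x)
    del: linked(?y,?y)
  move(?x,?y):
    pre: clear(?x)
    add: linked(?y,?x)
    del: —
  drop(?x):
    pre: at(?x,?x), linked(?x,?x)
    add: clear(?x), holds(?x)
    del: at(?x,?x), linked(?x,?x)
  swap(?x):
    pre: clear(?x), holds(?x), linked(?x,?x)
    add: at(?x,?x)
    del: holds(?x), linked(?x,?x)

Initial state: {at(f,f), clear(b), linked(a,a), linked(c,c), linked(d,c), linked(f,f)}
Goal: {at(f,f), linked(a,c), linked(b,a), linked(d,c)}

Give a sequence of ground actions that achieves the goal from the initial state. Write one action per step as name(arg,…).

1. push(c,a)  →  {at(f,f), clear(b), linked(a,c), linked(c,c), linked(d,c), linked(f,f)}
2. move(b,b)  →  {at(f,f), clear(b), linked(a,c), linked(b,b), linked(c,c), linked(d,c), linked(f,f)}
3. push(a,b)  →  {at(f,f), clear(b), linked(a,c), linked(b,a), linked(c,c), linked(d,c), linked(f,f)}

push(c,a); move(b,b); push(a,b)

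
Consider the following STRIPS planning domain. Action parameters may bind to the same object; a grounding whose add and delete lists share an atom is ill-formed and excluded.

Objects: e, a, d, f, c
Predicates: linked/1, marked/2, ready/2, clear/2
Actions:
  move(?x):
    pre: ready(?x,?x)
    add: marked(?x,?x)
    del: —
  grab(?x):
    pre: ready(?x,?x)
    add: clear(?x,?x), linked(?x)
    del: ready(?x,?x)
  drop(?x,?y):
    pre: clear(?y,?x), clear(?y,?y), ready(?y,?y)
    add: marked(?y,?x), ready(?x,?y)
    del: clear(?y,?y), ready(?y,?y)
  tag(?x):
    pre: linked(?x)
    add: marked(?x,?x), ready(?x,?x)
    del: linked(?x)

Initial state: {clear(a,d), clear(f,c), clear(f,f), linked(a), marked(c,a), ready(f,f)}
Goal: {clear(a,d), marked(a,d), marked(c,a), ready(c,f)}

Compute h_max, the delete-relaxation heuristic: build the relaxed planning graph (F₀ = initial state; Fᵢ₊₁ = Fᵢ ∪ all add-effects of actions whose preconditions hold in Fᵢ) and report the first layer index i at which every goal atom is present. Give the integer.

F0 = init (6 atoms)
F1 = F0 ∪ {linked(f), marked(a,a), marked(f,c), marked(f,f), ready(a,a), ready(c,f)}  (12 atoms)
F2 = F1 ∪ {clear(a,a)}  (13 atoms)
F3 = F2 ∪ {marked(a,d), ready(d,a)}  (15 atoms)
goal ⊆ F3  ⇒  h_max = 3

3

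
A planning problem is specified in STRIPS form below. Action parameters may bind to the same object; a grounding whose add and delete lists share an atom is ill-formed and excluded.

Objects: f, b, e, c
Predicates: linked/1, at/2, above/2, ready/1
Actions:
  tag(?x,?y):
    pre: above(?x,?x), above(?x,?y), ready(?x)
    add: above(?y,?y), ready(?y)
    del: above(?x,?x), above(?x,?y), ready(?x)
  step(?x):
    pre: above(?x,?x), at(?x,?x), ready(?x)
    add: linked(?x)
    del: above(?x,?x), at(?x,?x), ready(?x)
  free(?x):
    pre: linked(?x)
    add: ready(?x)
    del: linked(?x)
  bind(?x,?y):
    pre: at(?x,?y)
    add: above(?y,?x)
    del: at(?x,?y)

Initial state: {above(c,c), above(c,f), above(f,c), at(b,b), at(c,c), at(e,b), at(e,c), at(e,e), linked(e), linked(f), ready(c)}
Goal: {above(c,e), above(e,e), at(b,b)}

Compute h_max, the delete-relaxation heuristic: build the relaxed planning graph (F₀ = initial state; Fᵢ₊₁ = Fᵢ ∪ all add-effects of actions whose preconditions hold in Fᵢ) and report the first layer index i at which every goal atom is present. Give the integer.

1

F0 = init (11 atoms)
F1 = F0 ∪ {above(b,b), above(b,e), above(c,e), above(e,e), above(f,f), linked(c), ready(e), ready(f)}  (19 atoms)
goal ⊆ F1  ⇒  h_max = 1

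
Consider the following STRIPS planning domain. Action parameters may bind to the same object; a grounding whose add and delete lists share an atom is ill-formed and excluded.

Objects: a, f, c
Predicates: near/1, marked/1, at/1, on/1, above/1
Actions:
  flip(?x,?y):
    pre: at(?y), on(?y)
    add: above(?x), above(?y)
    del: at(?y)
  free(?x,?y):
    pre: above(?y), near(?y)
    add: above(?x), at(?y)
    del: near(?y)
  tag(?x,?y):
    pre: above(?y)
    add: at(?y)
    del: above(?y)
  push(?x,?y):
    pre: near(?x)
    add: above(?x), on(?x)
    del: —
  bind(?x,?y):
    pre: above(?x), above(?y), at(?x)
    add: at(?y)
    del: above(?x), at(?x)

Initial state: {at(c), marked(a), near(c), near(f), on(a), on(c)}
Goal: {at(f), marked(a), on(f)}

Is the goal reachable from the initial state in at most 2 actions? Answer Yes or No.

Yes

1. push(f,a)  →  {above(f), at(c), marked(a), near(c), near(f), on(a), on(c), on(f)}
2. free(a,f)  →  {above(a), above(f), at(c), at(f), marked(a), near(c), on(a), on(c), on(f)}
optimal plan length = 2; 2 ≤ 2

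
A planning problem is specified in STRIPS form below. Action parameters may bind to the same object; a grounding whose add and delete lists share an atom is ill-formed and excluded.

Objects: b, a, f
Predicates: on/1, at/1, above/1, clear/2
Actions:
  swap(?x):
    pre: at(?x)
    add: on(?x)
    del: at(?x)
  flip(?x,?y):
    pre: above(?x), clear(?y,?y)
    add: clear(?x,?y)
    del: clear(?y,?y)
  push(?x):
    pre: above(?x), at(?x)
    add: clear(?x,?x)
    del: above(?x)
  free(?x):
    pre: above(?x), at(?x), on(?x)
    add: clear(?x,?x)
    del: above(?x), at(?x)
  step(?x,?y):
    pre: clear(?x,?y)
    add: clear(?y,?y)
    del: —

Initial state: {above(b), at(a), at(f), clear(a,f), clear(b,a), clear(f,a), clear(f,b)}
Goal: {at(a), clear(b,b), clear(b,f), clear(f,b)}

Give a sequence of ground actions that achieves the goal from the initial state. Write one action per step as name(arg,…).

step(a,f); flip(b,f); step(f,b)

1. step(a,f)  →  {above(b), at(a), at(f), clear(a,f), clear(b,a), clear(f,a), clear(f,b), clear(f,f)}
2. flip(b,f)  →  {above(b), at(a), at(f), clear(a,f), clear(b,a), clear(b,f), clear(f,a), clear(f,b)}
3. step(f,b)  →  {above(b), at(a), at(f), clear(a,f), clear(b,a), clear(b,b), clear(b,f), clear(f,a), clear(f,b)}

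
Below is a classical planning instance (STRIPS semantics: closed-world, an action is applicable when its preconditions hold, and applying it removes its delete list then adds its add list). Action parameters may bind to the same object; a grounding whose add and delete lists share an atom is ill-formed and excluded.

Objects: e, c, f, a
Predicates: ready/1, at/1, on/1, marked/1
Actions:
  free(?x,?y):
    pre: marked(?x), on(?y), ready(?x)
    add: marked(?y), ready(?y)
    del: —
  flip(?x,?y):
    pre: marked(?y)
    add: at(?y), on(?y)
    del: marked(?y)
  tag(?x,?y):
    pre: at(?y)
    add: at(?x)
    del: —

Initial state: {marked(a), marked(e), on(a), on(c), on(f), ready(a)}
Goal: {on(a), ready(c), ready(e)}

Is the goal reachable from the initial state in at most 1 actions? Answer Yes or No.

1. free(a,c)  →  {marked(a), marked(c), marked(e), on(a), on(c), on(f), ready(a), ready(c)}
2. flip(e,e)  →  {at(e), marked(a), marked(c), on(a), on(c), on(e), on(f), ready(a), ready(c)}
3. free(c,e)  →  {at(e), marked(a), marked(c), marked(e), on(a), on(c), on(e), on(f), ready(a), ready(c), ready(e)}
optimal plan length = 3; 3 > 1

No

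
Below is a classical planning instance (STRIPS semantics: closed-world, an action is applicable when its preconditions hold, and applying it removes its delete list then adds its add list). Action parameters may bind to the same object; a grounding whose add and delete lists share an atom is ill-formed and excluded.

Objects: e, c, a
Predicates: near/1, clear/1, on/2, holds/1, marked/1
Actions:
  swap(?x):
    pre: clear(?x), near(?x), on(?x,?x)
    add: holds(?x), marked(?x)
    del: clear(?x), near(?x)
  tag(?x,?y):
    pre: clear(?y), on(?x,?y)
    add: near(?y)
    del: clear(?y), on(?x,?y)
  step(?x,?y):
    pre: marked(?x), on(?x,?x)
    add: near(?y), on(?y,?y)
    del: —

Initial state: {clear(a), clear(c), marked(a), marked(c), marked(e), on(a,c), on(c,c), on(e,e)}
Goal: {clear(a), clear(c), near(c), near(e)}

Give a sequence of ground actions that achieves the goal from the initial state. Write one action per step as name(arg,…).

1. step(e,e)  →  {clear(a), clear(c), marked(a), marked(c), marked(e), near(e), on(a,c), on(c,c), on(e,e)}
2. step(e,c)  →  {clear(a), clear(c), marked(a), marked(c), marked(e), near(c), near(e), on(a,c), on(c,c), on(e,e)}

step(e,e); step(e,c)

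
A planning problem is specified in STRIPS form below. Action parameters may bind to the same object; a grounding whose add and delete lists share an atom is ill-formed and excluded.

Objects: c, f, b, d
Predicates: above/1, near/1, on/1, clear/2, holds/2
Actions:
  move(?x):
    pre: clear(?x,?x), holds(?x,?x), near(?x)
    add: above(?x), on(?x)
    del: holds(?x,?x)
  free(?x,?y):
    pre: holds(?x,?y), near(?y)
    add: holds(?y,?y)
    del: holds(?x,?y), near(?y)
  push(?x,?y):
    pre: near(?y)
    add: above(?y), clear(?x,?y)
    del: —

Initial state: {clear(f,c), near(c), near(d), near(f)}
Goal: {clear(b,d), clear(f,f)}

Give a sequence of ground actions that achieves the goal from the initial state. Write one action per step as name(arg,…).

push(f,f); push(b,d)

1. push(f,f)  →  {above(f), clear(f,c), clear(f,f), near(c), near(d), near(f)}
2. push(b,d)  →  {above(d), above(f), clear(b,d), clear(f,c), clear(f,f), near(c), near(d), near(f)}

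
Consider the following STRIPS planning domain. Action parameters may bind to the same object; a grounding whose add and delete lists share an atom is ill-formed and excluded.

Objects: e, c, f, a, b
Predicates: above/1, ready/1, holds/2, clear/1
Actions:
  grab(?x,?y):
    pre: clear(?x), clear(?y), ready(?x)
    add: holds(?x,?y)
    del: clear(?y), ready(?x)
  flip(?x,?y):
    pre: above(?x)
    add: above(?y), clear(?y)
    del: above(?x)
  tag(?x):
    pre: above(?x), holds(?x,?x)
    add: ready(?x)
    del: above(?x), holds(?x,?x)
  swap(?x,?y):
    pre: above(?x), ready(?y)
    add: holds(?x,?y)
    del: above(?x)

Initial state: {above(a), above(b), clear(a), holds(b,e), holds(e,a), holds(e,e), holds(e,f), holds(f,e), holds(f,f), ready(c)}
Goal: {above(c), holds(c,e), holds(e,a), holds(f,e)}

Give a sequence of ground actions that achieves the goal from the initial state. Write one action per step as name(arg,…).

flip(a,e); flip(e,c); grab(c,e)

1. flip(a,e)  →  {above(b), above(e), clear(a), clear(e), holds(b,e), holds(e,a), holds(e,e), holds(e,f), holds(f,e), holds(f,f), ready(c)}
2. flip(e,c)  →  {above(b), above(c), clear(a), clear(c), clear(e), holds(b,e), holds(e,a), holds(e,e), holds(e,f), holds(f,e), holds(f,f), ready(c)}
3. grab(c,e)  →  {above(b), above(c), clear(a), clear(c), holds(b,e), holds(c,e), holds(e,a), holds(e,e), holds(e,f), holds(f,e), holds(f,f)}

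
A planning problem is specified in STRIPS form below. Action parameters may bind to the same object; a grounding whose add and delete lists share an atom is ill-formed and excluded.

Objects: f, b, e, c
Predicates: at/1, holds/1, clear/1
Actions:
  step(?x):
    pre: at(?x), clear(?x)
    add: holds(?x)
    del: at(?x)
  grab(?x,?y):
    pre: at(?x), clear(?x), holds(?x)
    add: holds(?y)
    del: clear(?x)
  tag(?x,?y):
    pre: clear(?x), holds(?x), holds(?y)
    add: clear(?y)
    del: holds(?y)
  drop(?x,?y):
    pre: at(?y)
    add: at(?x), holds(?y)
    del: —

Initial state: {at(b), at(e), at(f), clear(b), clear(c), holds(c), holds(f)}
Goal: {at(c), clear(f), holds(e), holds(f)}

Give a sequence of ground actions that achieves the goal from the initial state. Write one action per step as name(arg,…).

tag(c,f); step(f); drop(c,e)

1. tag(c,f)  →  {at(b), at(e), at(f), clear(b), clear(c), clear(f), holds(c)}
2. step(f)  →  {at(b), at(e), clear(b), clear(c), clear(f), holds(c), holds(f)}
3. drop(c,e)  →  {at(b), at(c), at(e), clear(b), clear(c), clear(f), holds(c), holds(e), holds(f)}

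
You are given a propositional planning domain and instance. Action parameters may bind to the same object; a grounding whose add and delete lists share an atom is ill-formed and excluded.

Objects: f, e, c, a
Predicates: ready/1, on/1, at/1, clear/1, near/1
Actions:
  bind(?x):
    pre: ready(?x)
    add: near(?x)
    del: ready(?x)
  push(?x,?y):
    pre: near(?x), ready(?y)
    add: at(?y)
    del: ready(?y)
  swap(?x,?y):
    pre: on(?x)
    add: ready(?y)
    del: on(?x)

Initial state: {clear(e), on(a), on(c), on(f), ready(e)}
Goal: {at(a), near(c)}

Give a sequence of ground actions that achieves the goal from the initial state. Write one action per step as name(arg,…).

1. swap(f,c)  →  {clear(e), on(a), on(c), ready(c), ready(e)}
2. bind(c)  →  {clear(e), near(c), on(a), on(c), ready(e)}
3. swap(c,a)  →  {clear(e), near(c), on(a), ready(a), ready(e)}
4. push(c,a)  →  {at(a), clear(e), near(c), on(a), ready(e)}

swap(f,c); bind(c); swap(c,a); push(c,a)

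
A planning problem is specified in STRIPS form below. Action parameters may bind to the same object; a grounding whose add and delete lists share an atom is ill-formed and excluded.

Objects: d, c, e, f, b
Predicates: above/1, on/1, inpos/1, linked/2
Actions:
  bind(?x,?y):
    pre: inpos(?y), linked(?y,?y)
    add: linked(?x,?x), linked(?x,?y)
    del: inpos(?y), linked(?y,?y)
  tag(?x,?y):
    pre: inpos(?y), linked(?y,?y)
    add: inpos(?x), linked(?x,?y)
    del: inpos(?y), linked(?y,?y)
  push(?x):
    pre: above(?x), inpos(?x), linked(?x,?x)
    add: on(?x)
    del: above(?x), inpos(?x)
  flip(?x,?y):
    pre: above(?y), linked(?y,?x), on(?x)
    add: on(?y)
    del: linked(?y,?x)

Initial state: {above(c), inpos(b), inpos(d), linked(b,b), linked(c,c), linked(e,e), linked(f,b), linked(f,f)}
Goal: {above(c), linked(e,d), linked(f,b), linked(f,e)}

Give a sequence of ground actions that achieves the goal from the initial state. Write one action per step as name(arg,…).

1. bind(d,b)  →  {above(c), inpos(d), linked(c,c), linked(d,b), linked(d,d), linked(e,e), linked(f,b), linked(f,f)}
2. tag(e,d)  →  {above(c), inpos(e), linked(c,c), linked(d,b), linked(e,d), linked(e,e), linked(f,b), linked(f,f)}
3. bind(f,e)  →  {above(c), linked(c,c), linked(d,b), linked(e,d), linked(f,b), linked(f,e), linked(f,f)}

bind(d,b); tag(e,d); bind(f,e)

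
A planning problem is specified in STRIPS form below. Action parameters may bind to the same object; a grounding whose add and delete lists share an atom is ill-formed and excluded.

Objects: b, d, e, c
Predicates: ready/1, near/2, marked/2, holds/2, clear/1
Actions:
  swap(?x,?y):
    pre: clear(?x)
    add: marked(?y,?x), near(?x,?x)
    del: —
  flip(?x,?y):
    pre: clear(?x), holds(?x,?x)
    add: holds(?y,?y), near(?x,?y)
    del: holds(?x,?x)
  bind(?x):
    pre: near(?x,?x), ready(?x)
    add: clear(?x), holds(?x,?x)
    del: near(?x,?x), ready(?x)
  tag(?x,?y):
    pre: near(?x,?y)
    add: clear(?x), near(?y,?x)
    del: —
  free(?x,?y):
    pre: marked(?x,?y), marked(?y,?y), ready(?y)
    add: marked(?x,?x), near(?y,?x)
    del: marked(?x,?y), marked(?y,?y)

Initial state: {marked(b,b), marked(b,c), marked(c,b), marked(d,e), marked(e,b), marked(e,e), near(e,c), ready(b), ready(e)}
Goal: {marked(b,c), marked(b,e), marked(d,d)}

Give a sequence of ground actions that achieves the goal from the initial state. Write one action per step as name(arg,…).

tag(e,c); swap(e,b); free(d,e)

1. tag(e,c)  →  {clear(e), marked(b,b), marked(b,c), marked(c,b), marked(d,e), marked(e,b), marked(e,e), near(c,e), near(e,c), ready(b), ready(e)}
2. swap(e,b)  →  {clear(e), marked(b,b), marked(b,c), marked(b,e), marked(c,b), marked(d,e), marked(e,b), marked(e,e), near(c,e), near(e,c), near(e,e), ready(b), ready(e)}
3. free(d,e)  →  {clear(e), marked(b,b), marked(b,c), marked(b,e), marked(c,b), marked(d,d), marked(e,b), near(c,e), near(e,c), near(e,d), near(e,e), ready(b), ready(e)}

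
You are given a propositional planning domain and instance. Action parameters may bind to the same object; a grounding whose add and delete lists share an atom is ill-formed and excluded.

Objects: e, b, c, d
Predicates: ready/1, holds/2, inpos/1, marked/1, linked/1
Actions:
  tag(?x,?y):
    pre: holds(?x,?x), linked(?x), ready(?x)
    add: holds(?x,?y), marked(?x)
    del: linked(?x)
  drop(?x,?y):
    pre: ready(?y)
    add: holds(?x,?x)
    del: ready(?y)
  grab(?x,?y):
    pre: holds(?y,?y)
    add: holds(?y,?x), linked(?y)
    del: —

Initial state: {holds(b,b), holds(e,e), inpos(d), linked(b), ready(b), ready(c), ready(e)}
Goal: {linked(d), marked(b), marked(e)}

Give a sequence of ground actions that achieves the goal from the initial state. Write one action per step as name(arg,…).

tag(b,e); drop(d,b); grab(e,e); tag(e,e); grab(e,d)

1. tag(b,e)  →  {holds(b,b), holds(b,e), holds(e,e), inpos(d), marked(b), ready(b), ready(c), ready(e)}
2. drop(d,b)  →  {holds(b,b), holds(b,e), holds(d,d), holds(e,e), inpos(d), marked(b), ready(c), ready(e)}
3. grab(e,e)  →  {holds(b,b), holds(b,e), holds(d,d), holds(e,e), inpos(d), linked(e), marked(b), ready(c), ready(e)}
4. tag(e,e)  →  {holds(b,b), holds(b,e), holds(d,d), holds(e,e), inpos(d), marked(b), marked(e), ready(c), ready(e)}
5. grab(e,d)  →  {holds(b,b), holds(b,e), holds(d,d), holds(d,e), holds(e,e), inpos(d), linked(d), marked(b), marked(e), ready(c), ready(e)}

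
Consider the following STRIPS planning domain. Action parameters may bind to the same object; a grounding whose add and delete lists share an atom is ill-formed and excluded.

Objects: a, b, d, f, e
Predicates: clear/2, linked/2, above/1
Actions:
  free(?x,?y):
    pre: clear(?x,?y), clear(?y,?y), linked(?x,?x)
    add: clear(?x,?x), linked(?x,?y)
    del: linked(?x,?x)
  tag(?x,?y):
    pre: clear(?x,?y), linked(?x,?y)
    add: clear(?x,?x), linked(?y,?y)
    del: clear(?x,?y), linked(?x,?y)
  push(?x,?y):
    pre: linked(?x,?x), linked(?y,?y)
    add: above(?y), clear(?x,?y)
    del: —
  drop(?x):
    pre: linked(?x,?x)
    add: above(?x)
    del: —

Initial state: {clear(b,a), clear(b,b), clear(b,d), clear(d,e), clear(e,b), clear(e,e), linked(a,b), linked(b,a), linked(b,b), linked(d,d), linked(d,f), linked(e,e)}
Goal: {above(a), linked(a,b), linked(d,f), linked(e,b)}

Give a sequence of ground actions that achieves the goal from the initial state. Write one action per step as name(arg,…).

free(e,b); tag(b,a); push(a,a)

1. free(e,b)  →  {clear(b,a), clear(b,b), clear(b,d), clear(d,e), clear(e,b), clear(e,e), linked(a,b), linked(b,a), linked(b,b), linked(d,d), linked(d,f), linked(e,b)}
2. tag(b,a)  →  {clear(b,b), clear(b,d), clear(d,e), clear(e,b), clear(e,e), linked(a,a), linked(a,b), linked(b,b), linked(d,d), linked(d,f), linked(e,b)}
3. push(a,a)  →  {above(a), clear(a,a), clear(b,b), clear(b,d), clear(d,e), clear(e,b), clear(e,e), linked(a,a), linked(a,b), linked(b,b), linked(d,d), linked(d,f), linked(e,b)}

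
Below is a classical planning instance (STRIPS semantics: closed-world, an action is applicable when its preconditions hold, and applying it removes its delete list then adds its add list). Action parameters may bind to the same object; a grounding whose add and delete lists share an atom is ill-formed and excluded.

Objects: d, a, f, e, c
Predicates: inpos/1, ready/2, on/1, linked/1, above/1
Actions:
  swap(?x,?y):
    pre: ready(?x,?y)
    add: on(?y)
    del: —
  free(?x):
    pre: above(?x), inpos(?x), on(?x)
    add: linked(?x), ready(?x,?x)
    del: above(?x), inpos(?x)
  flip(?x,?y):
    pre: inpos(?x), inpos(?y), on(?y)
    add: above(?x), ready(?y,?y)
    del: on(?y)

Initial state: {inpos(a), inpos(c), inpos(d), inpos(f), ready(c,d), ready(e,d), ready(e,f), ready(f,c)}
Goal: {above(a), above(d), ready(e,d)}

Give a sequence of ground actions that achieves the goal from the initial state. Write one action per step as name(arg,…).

1. swap(f,c)  →  {inpos(a), inpos(c), inpos(d), inpos(f), on(c), ready(c,d), ready(e,d), ready(e,f), ready(f,c)}
2. swap(e,d)  →  {inpos(a), inpos(c), inpos(d), inpos(f), on(c), on(d), ready(c,d), ready(e,d), ready(e,f), ready(f,c)}
3. flip(d,d)  →  {above(d), inpos(a), inpos(c), inpos(d), inpos(f), on(c), ready(c,d), ready(d,d), ready(e,d), ready(e,f), ready(f,c)}
4. flip(a,c)  →  {above(a), above(d), inpos(a), inpos(c), inpos(d), inpos(f), ready(c,c), ready(c,d), ready(d,d), ready(e,d), ready(e,f), ready(f,c)}

swap(f,c); swap(e,d); flip(d,d); flip(a,c)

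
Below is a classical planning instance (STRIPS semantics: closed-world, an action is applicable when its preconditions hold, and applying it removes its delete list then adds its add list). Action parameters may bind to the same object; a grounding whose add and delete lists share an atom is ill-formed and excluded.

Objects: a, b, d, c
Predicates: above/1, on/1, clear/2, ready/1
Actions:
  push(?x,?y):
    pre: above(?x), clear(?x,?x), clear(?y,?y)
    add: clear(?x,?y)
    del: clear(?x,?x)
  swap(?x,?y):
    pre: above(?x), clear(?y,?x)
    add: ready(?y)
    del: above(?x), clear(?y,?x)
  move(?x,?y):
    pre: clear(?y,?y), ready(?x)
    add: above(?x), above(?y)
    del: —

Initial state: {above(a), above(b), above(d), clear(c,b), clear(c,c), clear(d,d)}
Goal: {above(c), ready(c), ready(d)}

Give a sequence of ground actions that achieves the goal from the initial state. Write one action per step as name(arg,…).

1. swap(b,c)  →  {above(a), above(d), clear(c,c), clear(d,d), ready(c)}
2. swap(d,d)  →  {above(a), clear(c,c), ready(c), ready(d)}
3. move(d,c)  →  {above(a), above(c), above(d), clear(c,c), ready(c), ready(d)}

swap(b,c); swap(d,d); move(d,c)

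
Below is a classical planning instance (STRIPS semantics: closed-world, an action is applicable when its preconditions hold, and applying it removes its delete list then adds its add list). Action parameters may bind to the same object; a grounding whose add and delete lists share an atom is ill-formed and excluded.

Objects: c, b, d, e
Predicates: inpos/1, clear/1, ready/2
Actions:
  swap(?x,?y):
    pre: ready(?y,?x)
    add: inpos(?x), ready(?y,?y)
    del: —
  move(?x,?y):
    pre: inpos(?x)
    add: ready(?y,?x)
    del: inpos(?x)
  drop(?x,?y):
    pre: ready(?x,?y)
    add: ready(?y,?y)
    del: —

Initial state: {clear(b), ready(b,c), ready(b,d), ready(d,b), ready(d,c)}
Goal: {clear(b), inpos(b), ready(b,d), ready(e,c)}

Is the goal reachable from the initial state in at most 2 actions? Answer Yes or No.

1. swap(c,b)  →  {clear(b), inpos(c), ready(b,b), ready(b,c), ready(b,d), ready(d,b), ready(d,c)}
2. swap(b,b)  →  {clear(b), inpos(b), inpos(c), ready(b,b), ready(b,c), ready(b,d), ready(d,b), ready(d,c)}
3. move(c,e)  →  {clear(b), inpos(b), ready(b,b), ready(b,c), ready(b,d), ready(d,b), ready(d,c), ready(e,c)}
optimal plan length = 3; 3 > 2

No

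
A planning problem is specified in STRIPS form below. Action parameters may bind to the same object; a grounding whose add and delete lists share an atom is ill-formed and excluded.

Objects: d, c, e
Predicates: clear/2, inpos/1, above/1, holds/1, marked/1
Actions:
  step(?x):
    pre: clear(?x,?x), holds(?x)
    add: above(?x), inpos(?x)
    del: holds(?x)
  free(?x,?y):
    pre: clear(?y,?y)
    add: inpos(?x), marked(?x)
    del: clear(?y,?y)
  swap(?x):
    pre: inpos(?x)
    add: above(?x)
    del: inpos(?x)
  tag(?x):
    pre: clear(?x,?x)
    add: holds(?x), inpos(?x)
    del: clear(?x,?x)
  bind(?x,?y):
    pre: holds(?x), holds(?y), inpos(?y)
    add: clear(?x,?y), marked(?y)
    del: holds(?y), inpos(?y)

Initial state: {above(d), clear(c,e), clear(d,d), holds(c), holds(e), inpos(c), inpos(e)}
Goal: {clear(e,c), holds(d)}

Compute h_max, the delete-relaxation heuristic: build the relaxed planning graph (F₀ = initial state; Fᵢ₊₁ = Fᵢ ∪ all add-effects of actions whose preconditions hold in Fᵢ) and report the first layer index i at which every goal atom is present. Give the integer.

1

F0 = init (7 atoms)
F1 = F0 ∪ {above(c), above(e), clear(c,c), clear(e,c), clear(e,e), holds(d), inpos(d), marked(c), marked(d), marked(e)}  (17 atoms)
goal ⊆ F1  ⇒  h_max = 1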